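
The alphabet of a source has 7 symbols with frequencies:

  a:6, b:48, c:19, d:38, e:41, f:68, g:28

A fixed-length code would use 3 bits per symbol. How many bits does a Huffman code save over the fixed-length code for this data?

Fixed-length: 3 bits × 248 symbols = 744 bits.
Huffman merges:
merge a(6) and c(19): 25
merge 25 and g(28): 53
merge d(38) and e(41): 79
merge b(48) and 53: 101
merge f(68) and 79: 147
merge 101 and 147: 248
Huffman total = 25 + 53 + 79 + 101 + 147 + 248 = 653 bits.
Saving = 744 − 653 = 91 bits.

91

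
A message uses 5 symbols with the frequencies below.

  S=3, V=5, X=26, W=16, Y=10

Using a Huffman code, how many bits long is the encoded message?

120

Build the Huffman tree bottom-up:
S(3) + V(5) → 8
8 + Y(10) → 18
W(16) + 18 → 34
X(26) + 34 → 60
Each symbol's bit-cost is frequency × depth; summing gives 120 bits (equivalently 8 + 18 + 34 + 60).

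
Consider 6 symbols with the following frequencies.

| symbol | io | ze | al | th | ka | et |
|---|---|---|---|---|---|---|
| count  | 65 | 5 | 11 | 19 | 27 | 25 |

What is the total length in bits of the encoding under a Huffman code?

342

Merge the two smallest weights repeatedly:
ze(5) + al(11) → 16
16 + th(19) → 35
et(25) + ka(27) → 52
35 + 52 → 87
io(65) + 87 → 152
Total encoded bits = sum of merged weights = 16 + 35 + 52 + 87 + 152 = 342.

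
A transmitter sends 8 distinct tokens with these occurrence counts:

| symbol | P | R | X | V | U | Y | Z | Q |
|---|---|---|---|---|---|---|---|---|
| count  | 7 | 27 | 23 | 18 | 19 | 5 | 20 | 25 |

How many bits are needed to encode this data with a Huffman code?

417

Greedily combine the two least-frequent nodes:
combine Y(5), P(7) → 12
combine 12, V(18) → 30
combine U(19), Z(20) → 39
combine X(23), Q(25) → 48
combine R(27), 30 → 57
combine 39, 48 → 87
combine 57, 87 → 144
Each symbol's bit-cost is frequency × depth; summing gives 417 bits (equivalently 12 + 30 + 39 + 48 + 57 + 87 + 144).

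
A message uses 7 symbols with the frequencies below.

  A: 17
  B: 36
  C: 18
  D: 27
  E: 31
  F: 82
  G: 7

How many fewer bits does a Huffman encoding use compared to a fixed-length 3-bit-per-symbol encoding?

Fixed-length: 3 bits × 218 symbols = 654 bits.
Huffman merges:
combine G(7), A(17) → 24
combine C(18), 24 → 42
combine D(27), E(31) → 58
combine B(36), 42 → 78
combine 58, 78 → 136
combine F(82), 136 → 218
Huffman total = 24 + 42 + 58 + 78 + 136 + 218 = 556 bits.
Saving = 654 − 556 = 98 bits.

98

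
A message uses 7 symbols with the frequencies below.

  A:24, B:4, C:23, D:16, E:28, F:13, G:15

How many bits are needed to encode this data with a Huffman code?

334

Greedily combine the two least-frequent nodes:
B(4) + F(13) → 17
G(15) + D(16) → 31
17 + C(23) → 40
A(24) + E(28) → 52
31 + 40 → 71
52 + 71 → 123
Each symbol's bit-cost is frequency × depth; summing gives 334 bits (equivalently 17 + 31 + 40 + 52 + 71 + 123).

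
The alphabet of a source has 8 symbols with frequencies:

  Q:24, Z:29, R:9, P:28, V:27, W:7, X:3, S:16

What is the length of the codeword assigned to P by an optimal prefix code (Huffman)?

2

Huffman merges, smallest pair first:
merge X(3) and W(7): 10
merge R(9) and 10: 19
merge S(16) and 19: 35
merge Q(24) and V(27): 51
merge P(28) and Z(29): 57
merge 35 and 51: 86
merge 57 and 86: 143
The subtree containing P is merged 2 times, so code length = 2.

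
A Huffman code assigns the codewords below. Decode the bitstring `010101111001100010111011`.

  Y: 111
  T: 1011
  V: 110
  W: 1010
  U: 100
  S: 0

SWYUVSSTT

Read left to right; each codeword is recognised as soon as it completes (prefix code):
  0→S | 1010→W | 111→Y | 100→U | 110→V | 0→S | 0→S | 1011→T | 1011→T
Decoded message: SWYUVSSTT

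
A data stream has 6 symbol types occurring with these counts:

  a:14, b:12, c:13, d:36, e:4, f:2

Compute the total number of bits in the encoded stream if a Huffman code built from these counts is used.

177

Greedily combine the two least-frequent nodes:
combine f(2), e(4) → 6
combine 6, b(12) → 18
combine c(13), a(14) → 27
combine 18, 27 → 45
combine d(36), 45 → 81
Each symbol's bit-cost is frequency × depth; summing gives 177 bits (equivalently 6 + 18 + 27 + 45 + 81).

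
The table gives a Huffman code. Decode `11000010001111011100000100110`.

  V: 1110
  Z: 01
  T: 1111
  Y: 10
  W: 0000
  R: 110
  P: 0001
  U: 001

Read left to right; each codeword is recognised as soon as it completes (prefix code):
  110→R | 0001→P | 0001→P | 1110→V | 1110→V | 0000→W | 10→Y | 01→Z | 10→Y
Decoded message: RPPVVWYZY

RPPVVWYZY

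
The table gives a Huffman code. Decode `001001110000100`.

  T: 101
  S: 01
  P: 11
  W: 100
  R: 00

Read left to right; each codeword is recognised as soon as it completes (prefix code):
  00→R | 100→W | 11→P | 100→W | 00→R | 100→W
Decoded message: RWPWRW

RWPWRW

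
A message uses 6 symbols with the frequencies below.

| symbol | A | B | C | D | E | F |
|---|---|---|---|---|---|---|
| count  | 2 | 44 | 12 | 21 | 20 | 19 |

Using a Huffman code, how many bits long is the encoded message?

280

Greedily combine the two least-frequent nodes:
A(2) + C(12) → 14
14 + F(19) → 33
E(20) + D(21) → 41
33 + 41 → 74
B(44) + 74 → 118
Total encoded bits = sum of merged weights = 14 + 33 + 41 + 74 + 118 = 280.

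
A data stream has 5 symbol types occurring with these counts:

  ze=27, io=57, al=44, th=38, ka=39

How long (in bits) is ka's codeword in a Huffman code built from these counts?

2

Repeatedly merge the two smallest:
combine ze(27), th(38) → 65
combine ka(39), al(44) → 83
combine io(57), 65 → 122
combine 83, 122 → 205
ka sits 2 levels below the root, so its codeword is 2 bits.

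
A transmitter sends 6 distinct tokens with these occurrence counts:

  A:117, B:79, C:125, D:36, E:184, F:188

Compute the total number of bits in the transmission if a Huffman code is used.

1805

Build the Huffman tree bottom-up:
combine D(36), B(79) → 115
combine 115, A(117) → 232
combine C(125), E(184) → 309
combine F(188), 232 → 420
combine 309, 420 → 729
Each symbol's bit-cost is frequency × depth; summing gives 1805 bits (equivalently 115 + 232 + 309 + 420 + 729).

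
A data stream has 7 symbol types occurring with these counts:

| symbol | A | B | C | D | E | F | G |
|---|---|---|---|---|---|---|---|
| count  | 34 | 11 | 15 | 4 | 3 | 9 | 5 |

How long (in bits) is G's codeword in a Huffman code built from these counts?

4

Repeatedly merge the two smallest:
E(3) + D(4) → 7
G(5) + 7 → 12
F(9) + B(11) → 20
12 + C(15) → 27
20 + 27 → 47
A(34) + 47 → 81
The subtree containing G is merged 4 times, so code length = 4.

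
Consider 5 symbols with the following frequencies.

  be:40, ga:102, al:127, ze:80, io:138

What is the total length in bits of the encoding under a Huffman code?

Build the Huffman tree bottom-up:
be(40) + ze(80) → 120
ga(102) + 120 → 222
al(127) + io(138) → 265
222 + 265 → 487
Total encoded bits = sum of merged weights = 120 + 222 + 265 + 487 = 1094.

1094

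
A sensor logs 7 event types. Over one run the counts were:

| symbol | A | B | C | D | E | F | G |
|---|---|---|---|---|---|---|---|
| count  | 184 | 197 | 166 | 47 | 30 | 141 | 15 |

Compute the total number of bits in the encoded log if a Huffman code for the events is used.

Merge the two smallest weights repeatedly:
merge G(15) and E(30): 45
merge 45 and D(47): 92
merge 92 and F(141): 233
merge C(166) and A(184): 350
merge B(197) and 233: 430
merge 350 and 430: 780
Each symbol's bit-cost is frequency × depth; summing gives 1930 bits (equivalently 45 + 92 + 233 + 350 + 430 + 780).

1930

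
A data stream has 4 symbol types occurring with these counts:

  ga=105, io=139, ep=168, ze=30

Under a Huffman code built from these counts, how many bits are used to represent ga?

Huffman merges, smallest pair first:
combine ze(30), ga(105) → 135
combine 135, io(139) → 274
combine ep(168), 274 → 442
ga sits 3 levels below the root, so its codeword is 3 bits.

3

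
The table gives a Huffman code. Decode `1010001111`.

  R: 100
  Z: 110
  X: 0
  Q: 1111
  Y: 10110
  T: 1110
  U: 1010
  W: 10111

UXXQ

Read left to right; each codeword is recognised as soon as it completes (prefix code):
  1010→U | 0→X | 0→X | 1111→Q
Decoded message: UXXQ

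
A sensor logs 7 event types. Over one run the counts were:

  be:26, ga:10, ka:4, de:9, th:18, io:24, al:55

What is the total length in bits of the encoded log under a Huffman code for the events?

364

Build the Huffman tree bottom-up:
merge ka(4) and de(9): 13
merge ga(10) and 13: 23
merge th(18) and 23: 41
merge io(24) and be(26): 50
merge 41 and 50: 91
merge al(55) and 91: 146
Total encoded bits = sum of merged weights = 13 + 23 + 41 + 50 + 91 + 146 = 364.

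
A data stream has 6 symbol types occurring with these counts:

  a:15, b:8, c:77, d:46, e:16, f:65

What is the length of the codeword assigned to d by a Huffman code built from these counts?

Repeatedly merge the two smallest:
combine b(8), a(15) → 23
combine e(16), 23 → 39
combine 39, d(46) → 85
combine f(65), c(77) → 142
combine 85, 142 → 227
d sits 2 levels below the root, so its codeword is 2 bits.

2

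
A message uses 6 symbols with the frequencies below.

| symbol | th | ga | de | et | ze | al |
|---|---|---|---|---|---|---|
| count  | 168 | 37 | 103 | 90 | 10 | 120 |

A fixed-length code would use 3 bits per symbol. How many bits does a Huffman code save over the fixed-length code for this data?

Fixed-length: 3 bits × 528 symbols = 1584 bits.
Huffman merges:
merge ze(10) and ga(37): 47
merge 47 and et(90): 137
merge de(103) and al(120): 223
merge 137 and th(168): 305
merge 223 and 305: 528
Huffman total = 47 + 137 + 223 + 305 + 528 = 1240 bits.
Saving = 1584 − 1240 = 344 bits.

344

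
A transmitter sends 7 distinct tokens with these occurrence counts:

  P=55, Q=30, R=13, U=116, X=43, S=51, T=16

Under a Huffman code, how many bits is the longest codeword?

Merge the two lowest-weight nodes at each step:
R(13) + T(16) → 29
29 + Q(30) → 59
X(43) + S(51) → 94
P(55) + 59 → 114
94 + 114 → 208
U(116) + 208 → 324
The first pair merged (R, T) ends up deepest, at depth 5.

5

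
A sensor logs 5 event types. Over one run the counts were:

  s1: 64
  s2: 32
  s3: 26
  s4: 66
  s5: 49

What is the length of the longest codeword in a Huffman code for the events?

3

Merge the two lowest-weight nodes at each step:
merge s3(26) and s2(32): 58
merge s5(49) and 58: 107
merge s1(64) and s4(66): 130
merge 107 and 130: 237
The first pair merged (s3, s2) ends up deepest, at depth 3.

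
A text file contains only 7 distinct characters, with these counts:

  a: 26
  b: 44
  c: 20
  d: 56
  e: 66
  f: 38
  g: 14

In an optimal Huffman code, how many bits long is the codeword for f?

3

Repeatedly merge the two smallest:
combine g(14), c(20) → 34
combine a(26), 34 → 60
combine f(38), b(44) → 82
combine d(56), 60 → 116
combine e(66), 82 → 148
combine 116, 148 → 264
f's leaf is at depth 3, giving a 3-bit codeword.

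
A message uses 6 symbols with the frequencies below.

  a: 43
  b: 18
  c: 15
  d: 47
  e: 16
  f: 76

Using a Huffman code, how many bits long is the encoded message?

Greedily combine the two least-frequent nodes:
combine c(15), e(16) → 31
combine b(18), 31 → 49
combine a(43), d(47) → 90
combine 49, f(76) → 125
combine 90, 125 → 215
Total encoded bits = sum of merged weights = 31 + 49 + 90 + 125 + 215 = 510.

510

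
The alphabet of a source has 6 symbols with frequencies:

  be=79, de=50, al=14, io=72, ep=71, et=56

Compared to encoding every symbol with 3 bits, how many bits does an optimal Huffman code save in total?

Fixed-length: 3 bits × 342 symbols = 1026 bits.
Huffman merges:
al(14) + de(50) → 64
et(56) + 64 → 120
ep(71) + io(72) → 143
be(79) + 120 → 199
143 + 199 → 342
Huffman total = 64 + 120 + 143 + 199 + 342 = 868 bits.
Saving = 1026 − 868 = 158 bits.

158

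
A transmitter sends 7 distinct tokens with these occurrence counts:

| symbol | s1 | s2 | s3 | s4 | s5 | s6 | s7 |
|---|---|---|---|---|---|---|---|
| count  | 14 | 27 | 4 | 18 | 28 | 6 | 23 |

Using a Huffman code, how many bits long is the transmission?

315

Merge the two smallest weights repeatedly:
combine s3(4), s6(6) → 10
combine 10, s1(14) → 24
combine s4(18), s7(23) → 41
combine 24, s2(27) → 51
combine s5(28), 41 → 69
combine 51, 69 → 120
The encoded length is the sum of every internal node's weight: 10 + 24 + 41 + 51 + 69 + 120 = 315 bits.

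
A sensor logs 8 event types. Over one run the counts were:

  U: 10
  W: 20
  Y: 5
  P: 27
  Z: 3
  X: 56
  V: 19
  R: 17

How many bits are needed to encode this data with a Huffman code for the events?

Greedily combine the two least-frequent nodes:
combine Z(3), Y(5) → 8
combine 8, U(10) → 18
combine R(17), 18 → 35
combine V(19), W(20) → 39
combine P(27), 35 → 62
combine 39, X(56) → 95
combine 62, 95 → 157
The encoded length is the sum of every internal node's weight: 8 + 18 + 35 + 39 + 62 + 95 + 157 = 414 bits.

414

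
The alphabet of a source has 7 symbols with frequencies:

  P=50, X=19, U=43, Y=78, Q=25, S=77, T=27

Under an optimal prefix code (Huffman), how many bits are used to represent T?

3

Huffman merges, smallest pair first:
X(19) + Q(25) → 44
T(27) + U(43) → 70
44 + P(50) → 94
70 + S(77) → 147
Y(78) + 94 → 172
147 + 172 → 319
T's leaf is at depth 3, giving a 3-bit codeword.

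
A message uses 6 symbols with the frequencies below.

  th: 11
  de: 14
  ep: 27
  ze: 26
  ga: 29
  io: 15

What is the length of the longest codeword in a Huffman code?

4

Merge the two lowest-weight nodes at each step:
combine th(11), de(14) → 25
combine io(15), 25 → 40
combine ze(26), ep(27) → 53
combine ga(29), 40 → 69
combine 53, 69 → 122
The rarest symbols sit at the bottom; the longest codeword is 4 bits.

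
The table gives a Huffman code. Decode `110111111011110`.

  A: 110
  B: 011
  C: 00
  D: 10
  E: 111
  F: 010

AEEBA

Read left to right; each codeword is recognised as soon as it completes (prefix code):
  110→A | 111→E | 111→E | 011→B | 110→A
Decoded message: AEEBA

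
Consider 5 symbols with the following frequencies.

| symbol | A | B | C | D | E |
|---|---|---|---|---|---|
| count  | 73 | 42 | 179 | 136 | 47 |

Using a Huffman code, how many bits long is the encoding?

Greedily combine the two least-frequent nodes:
B(42) + E(47) → 89
A(73) + 89 → 162
D(136) + 162 → 298
C(179) + 298 → 477
The encoded length is the sum of every internal node's weight: 89 + 162 + 298 + 477 = 1026 bits.

1026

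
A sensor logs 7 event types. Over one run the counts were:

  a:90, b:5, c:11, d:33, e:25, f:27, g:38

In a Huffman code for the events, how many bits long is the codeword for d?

3

Build the tree from the bottom:
merge b(5) and c(11): 16
merge 16 and e(25): 41
merge f(27) and d(33): 60
merge g(38) and 41: 79
merge 60 and 79: 139
merge a(90) and 139: 229
The subtree containing d is merged 3 times, so code length = 3.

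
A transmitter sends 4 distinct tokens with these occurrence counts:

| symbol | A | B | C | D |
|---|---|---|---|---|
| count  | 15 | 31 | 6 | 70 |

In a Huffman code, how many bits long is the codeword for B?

Repeatedly merge the two smallest:
merge C(6) and A(15): 21
merge 21 and B(31): 52
merge 52 and D(70): 122
B sits 2 levels below the root, so its codeword is 2 bits.

2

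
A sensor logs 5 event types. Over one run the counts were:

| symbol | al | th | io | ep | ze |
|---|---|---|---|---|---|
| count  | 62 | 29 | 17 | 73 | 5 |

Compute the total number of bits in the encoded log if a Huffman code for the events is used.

Build the Huffman tree bottom-up:
ze(5) + io(17) → 22
22 + th(29) → 51
51 + al(62) → 113
ep(73) + 113 → 186
Each symbol's bit-cost is frequency × depth; summing gives 372 bits (equivalently 22 + 51 + 113 + 186).

372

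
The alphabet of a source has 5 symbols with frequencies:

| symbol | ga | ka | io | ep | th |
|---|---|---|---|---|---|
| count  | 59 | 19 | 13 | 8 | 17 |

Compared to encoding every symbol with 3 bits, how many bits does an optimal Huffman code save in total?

118

Fixed-length: 3 bits × 116 symbols = 348 bits.
Huffman merges:
combine ep(8), io(13) → 21
combine th(17), ka(19) → 36
combine 21, 36 → 57
combine 57, ga(59) → 116
Huffman total = 21 + 36 + 57 + 116 = 230 bits.
Saving = 348 − 230 = 118 bits.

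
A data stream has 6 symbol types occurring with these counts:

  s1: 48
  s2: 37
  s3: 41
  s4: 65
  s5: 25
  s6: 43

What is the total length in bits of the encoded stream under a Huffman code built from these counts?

Build the Huffman tree bottom-up:
combine s5(25), s2(37) → 62
combine s3(41), s6(43) → 84
combine s1(48), 62 → 110
combine s4(65), 84 → 149
combine 110, 149 → 259
Total encoded bits = sum of merged weights = 62 + 84 + 110 + 149 + 259 = 664.

664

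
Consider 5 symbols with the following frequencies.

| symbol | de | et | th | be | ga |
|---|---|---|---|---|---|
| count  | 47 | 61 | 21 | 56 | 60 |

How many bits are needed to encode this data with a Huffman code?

Build the Huffman tree bottom-up:
merge th(21) and de(47): 68
merge be(56) and ga(60): 116
merge et(61) and 68: 129
merge 116 and 129: 245
Total encoded bits = sum of merged weights = 68 + 116 + 129 + 245 = 558.

558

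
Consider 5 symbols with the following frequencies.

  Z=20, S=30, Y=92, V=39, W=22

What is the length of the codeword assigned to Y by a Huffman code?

Build the tree from the bottom:
merge Z(20) and W(22): 42
merge S(30) and V(39): 69
merge 42 and 69: 111
merge Y(92) and 111: 203
Y is merged only at the final step, so code length = 1.

1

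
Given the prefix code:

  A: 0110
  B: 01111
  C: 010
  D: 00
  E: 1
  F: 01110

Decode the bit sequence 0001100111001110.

Read left to right; each codeword is recognised as soon as it completes (prefix code):
  00→D | 0110→A | 01110→F | 01110→F
Decoded message: DAFF

DAFF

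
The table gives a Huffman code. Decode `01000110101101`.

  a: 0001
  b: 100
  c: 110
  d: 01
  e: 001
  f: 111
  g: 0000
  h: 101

dahdh

Read left to right; each codeword is recognised as soon as it completes (prefix code):
  01→d | 0001→a | 101→h | 01→d | 101→h
Decoded message: dahdh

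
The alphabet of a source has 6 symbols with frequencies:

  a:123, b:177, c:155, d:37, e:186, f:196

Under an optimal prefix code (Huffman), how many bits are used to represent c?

3

Build the tree from the bottom:
d(37) + a(123) → 160
c(155) + 160 → 315
b(177) + e(186) → 363
f(196) + 315 → 511
363 + 511 → 874
c's leaf is at depth 3, giving a 3-bit codeword.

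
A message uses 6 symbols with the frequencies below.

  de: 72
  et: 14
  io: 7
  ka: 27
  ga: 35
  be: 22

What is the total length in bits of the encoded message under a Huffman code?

Greedily combine the two least-frequent nodes:
merge io(7) and et(14): 21
merge 21 and be(22): 43
merge ka(27) and ga(35): 62
merge 43 and 62: 105
merge de(72) and 105: 177
Total encoded bits = sum of merged weights = 21 + 43 + 62 + 105 + 177 = 408.

408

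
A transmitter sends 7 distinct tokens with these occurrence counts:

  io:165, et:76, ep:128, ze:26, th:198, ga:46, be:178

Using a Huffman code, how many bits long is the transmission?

Build the Huffman tree bottom-up:
merge ze(26) and ga(46): 72
merge 72 and et(76): 148
merge ep(128) and 148: 276
merge io(165) and be(178): 343
merge th(198) and 276: 474
merge 343 and 474: 817
Each symbol's bit-cost is frequency × depth; summing gives 2130 bits (equivalently 72 + 148 + 276 + 343 + 474 + 817).

2130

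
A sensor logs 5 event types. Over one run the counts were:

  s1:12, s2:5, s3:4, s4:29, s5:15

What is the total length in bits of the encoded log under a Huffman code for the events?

Merge the two smallest weights repeatedly:
s3(4) + s2(5) → 9
9 + s1(12) → 21
s5(15) + 21 → 36
s4(29) + 36 → 65
Total encoded bits = sum of merged weights = 9 + 21 + 36 + 65 = 131.

131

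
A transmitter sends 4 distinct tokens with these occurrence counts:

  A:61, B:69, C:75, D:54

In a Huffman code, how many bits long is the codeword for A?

Huffman merges, smallest pair first:
D(54) + A(61) → 115
B(69) + C(75) → 144
115 + 144 → 259
The subtree containing A is merged 2 times, so code length = 2.

2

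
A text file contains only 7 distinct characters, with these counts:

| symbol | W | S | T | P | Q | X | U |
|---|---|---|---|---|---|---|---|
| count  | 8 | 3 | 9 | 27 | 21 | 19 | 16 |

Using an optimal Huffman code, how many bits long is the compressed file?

Merge the two smallest weights repeatedly:
combine S(3), W(8) → 11
combine T(9), 11 → 20
combine U(16), X(19) → 35
combine 20, Q(21) → 41
combine P(27), 35 → 62
combine 41, 62 → 103
The encoded length is the sum of every internal node's weight: 11 + 20 + 35 + 41 + 62 + 103 = 272 bits.

272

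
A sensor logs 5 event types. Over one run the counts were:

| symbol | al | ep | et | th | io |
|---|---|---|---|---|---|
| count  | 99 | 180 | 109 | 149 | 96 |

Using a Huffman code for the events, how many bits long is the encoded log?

1461

Build the Huffman tree bottom-up:
combine io(96), al(99) → 195
combine et(109), th(149) → 258
combine ep(180), 195 → 375
combine 258, 375 → 633
Total encoded bits = sum of merged weights = 195 + 258 + 375 + 633 = 1461.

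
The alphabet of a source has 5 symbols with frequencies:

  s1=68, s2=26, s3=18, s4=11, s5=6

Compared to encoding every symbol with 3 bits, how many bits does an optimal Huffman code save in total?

145

Fixed-length: 3 bits × 129 symbols = 387 bits.
Huffman merges:
s5(6) + s4(11) → 17
17 + s3(18) → 35
s2(26) + 35 → 61
61 + s1(68) → 129
Huffman total = 17 + 35 + 61 + 129 = 242 bits.
Saving = 387 − 242 = 145 bits.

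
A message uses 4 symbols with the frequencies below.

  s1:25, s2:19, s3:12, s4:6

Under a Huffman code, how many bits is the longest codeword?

3

Merge the two lowest-weight nodes at each step:
s4(6) + s3(12) → 18
18 + s2(19) → 37
s1(25) + 37 → 62
The first pair merged (s4, s3) ends up deepest, at depth 3.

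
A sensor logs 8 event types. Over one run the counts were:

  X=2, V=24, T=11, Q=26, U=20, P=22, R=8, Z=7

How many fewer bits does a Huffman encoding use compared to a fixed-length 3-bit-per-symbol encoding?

Fixed-length: 3 bits × 120 symbols = 360 bits.
Huffman merges:
X(2) + Z(7) → 9
R(8) + 9 → 17
T(11) + 17 → 28
U(20) + P(22) → 42
V(24) + Q(26) → 50
28 + 42 → 70
50 + 70 → 120
Huffman total = 9 + 17 + 28 + 42 + 50 + 70 + 120 = 336 bits.
Saving = 360 − 336 = 24 bits.

24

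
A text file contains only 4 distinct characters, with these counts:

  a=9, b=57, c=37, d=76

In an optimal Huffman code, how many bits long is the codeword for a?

3

Repeatedly merge the two smallest:
a(9) + c(37) → 46
46 + b(57) → 103
d(76) + 103 → 179
The subtree containing a is merged 3 times, so code length = 3.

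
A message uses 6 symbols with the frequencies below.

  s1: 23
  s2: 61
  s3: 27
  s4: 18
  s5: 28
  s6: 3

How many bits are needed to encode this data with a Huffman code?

379

Merge the two smallest weights repeatedly:
combine s6(3), s4(18) → 21
combine 21, s1(23) → 44
combine s3(27), s5(28) → 55
combine 44, 55 → 99
combine s2(61), 99 → 160
Total encoded bits = sum of merged weights = 21 + 44 + 55 + 99 + 160 = 379.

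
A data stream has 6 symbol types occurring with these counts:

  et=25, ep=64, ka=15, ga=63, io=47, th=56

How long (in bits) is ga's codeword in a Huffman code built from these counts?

Build the tree from the bottom:
combine ka(15), et(25) → 40
combine 40, io(47) → 87
combine th(56), ga(63) → 119
combine ep(64), 87 → 151
combine 119, 151 → 270
ga's leaf is at depth 2, giving a 2-bit codeword.

2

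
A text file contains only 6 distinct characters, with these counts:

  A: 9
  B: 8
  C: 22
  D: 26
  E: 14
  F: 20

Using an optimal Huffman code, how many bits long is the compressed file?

Greedily combine the two least-frequent nodes:
B(8) + A(9) → 17
E(14) + 17 → 31
F(20) + C(22) → 42
D(26) + 31 → 57
42 + 57 → 99
Each symbol's bit-cost is frequency × depth; summing gives 246 bits (equivalently 17 + 31 + 42 + 57 + 99).

246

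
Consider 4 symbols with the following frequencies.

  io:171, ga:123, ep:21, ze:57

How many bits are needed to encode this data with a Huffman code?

651

Merge the two smallest weights repeatedly:
ep(21) + ze(57) → 78
78 + ga(123) → 201
io(171) + 201 → 372
The encoded length is the sum of every internal node's weight: 78 + 201 + 372 = 651 bits.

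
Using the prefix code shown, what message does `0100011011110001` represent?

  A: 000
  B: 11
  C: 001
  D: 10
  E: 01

Read left to right; each codeword is recognised as soon as it completes (prefix code):
  01→E | 000→A | 11→B | 01→E | 11→B | 10→D | 001→C
Decoded message: EABEBDC

EABEBDC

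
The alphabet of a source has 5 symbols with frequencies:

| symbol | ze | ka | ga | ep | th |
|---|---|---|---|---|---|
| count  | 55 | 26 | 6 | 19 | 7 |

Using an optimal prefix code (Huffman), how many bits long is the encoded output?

216

Build the Huffman tree bottom-up:
combine ga(6), th(7) → 13
combine 13, ep(19) → 32
combine ka(26), 32 → 58
combine ze(55), 58 → 113
The encoded length is the sum of every internal node's weight: 13 + 32 + 58 + 113 = 216 bits.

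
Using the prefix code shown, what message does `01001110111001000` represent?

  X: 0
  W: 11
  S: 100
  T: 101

Read left to right; each codeword is recognised as soon as it completes (prefix code):
  0→X | 100→S | 11→W | 101→T | 11→W | 0→X | 0→X | 100→S | 0→X
Decoded message: XSWTWXXSX

XSWTWXXSX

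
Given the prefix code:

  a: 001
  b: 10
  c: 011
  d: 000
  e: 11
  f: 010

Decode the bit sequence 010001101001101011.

Read left to right; each codeword is recognised as soon as it completes (prefix code):
  010→f | 001→a | 10→b | 10→b | 011→c | 010→f | 11→e
Decoded message: fabbcfe

fabbcfe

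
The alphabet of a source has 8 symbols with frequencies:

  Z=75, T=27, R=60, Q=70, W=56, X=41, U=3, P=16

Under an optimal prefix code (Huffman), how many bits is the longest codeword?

Merge the two lowest-weight nodes at each step:
combine U(3), P(16) → 19
combine 19, T(27) → 46
combine X(41), 46 → 87
combine W(56), R(60) → 116
combine Q(70), Z(75) → 145
combine 87, 116 → 203
combine 145, 203 → 348
Maximum depth reached is 5.

5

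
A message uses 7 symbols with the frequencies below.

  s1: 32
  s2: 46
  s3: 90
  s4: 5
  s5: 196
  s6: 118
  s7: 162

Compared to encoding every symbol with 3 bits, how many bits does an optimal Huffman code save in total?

Fixed-length: 3 bits × 649 symbols = 1947 bits.
Huffman merges:
s4(5) + s1(32) → 37
37 + s2(46) → 83
83 + s3(90) → 173
s6(118) + s7(162) → 280
173 + s5(196) → 369
280 + 369 → 649
Huffman total = 37 + 83 + 173 + 280 + 369 + 649 = 1591 bits.
Saving = 1947 − 1591 = 356 bits.

356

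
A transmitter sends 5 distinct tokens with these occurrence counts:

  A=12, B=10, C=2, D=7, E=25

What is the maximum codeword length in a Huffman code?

4

Merge the two lowest-weight nodes at each step:
combine C(2), D(7) → 9
combine 9, B(10) → 19
combine A(12), 19 → 31
combine E(25), 31 → 56
The rarest symbols sit at the bottom; the longest codeword is 4 bits.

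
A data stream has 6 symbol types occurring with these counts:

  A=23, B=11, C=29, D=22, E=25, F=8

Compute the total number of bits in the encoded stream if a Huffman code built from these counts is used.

Build the Huffman tree bottom-up:
combine F(8), B(11) → 19
combine 19, D(22) → 41
combine A(23), E(25) → 48
combine C(29), 41 → 70
combine 48, 70 → 118
The encoded length is the sum of every internal node's weight: 19 + 41 + 48 + 70 + 118 = 296 bits.

296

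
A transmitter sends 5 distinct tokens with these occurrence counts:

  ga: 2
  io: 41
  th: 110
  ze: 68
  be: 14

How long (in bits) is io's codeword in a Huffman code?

Huffman merges, smallest pair first:
merge ga(2) and be(14): 16
merge 16 and io(41): 57
merge 57 and ze(68): 125
merge th(110) and 125: 235
io sits 3 levels below the root, so its codeword is 3 bits.

3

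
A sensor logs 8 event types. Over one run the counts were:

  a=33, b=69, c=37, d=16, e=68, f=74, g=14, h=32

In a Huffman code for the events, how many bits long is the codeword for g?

Repeatedly merge the two smallest:
merge g(14) and d(16): 30
merge 30 and h(32): 62
merge a(33) and c(37): 70
merge 62 and e(68): 130
merge b(69) and 70: 139
merge f(74) and 130: 204
merge 139 and 204: 343
g sits 5 levels below the root, so its codeword is 5 bits.

5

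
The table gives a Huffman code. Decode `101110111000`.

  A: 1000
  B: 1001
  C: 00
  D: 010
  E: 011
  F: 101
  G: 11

Read left to right; each codeword is recognised as soon as it completes (prefix code):
  101→F | 11→G | 011→E | 1000→A
Decoded message: FGEA

FGEA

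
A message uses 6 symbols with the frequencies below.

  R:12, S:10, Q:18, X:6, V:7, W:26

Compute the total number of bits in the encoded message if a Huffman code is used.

193

Merge the two smallest weights repeatedly:
X(6) + V(7) → 13
S(10) + R(12) → 22
13 + Q(18) → 31
22 + W(26) → 48
31 + 48 → 79
The encoded length is the sum of every internal node's weight: 13 + 22 + 31 + 48 + 79 = 193 bits.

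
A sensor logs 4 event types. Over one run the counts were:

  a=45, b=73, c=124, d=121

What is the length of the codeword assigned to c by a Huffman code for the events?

Build the tree from the bottom:
a(45) + b(73) → 118
118 + d(121) → 239
c(124) + 239 → 363
c is merged only at the final step, so code length = 1.

1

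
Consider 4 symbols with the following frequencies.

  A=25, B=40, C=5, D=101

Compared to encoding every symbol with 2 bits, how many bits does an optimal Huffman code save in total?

Fixed-length: 2 bits × 171 symbols = 342 bits.
Huffman merges:
C(5) + A(25) → 30
30 + B(40) → 70
70 + D(101) → 171
Huffman total = 30 + 70 + 171 = 271 bits.
Saving = 342 − 271 = 71 bits.

71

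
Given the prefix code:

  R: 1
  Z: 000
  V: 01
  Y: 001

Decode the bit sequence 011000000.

Read left to right; each codeword is recognised as soon as it completes (prefix code):
  01→V | 1→R | 000→Z | 000→Z
Decoded message: VRZZ

VRZZ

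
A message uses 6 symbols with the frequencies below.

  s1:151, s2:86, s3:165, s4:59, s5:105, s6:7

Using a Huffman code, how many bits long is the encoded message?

1364

Build the Huffman tree bottom-up:
s6(7) + s4(59) → 66
66 + s2(86) → 152
s5(105) + s1(151) → 256
152 + s3(165) → 317
256 + 317 → 573
Total encoded bits = sum of merged weights = 66 + 152 + 256 + 317 + 573 = 1364.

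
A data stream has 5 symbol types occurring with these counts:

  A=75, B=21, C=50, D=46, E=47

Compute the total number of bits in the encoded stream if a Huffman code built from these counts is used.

545

Merge the two smallest weights repeatedly:
merge B(21) and D(46): 67
merge E(47) and C(50): 97
merge 67 and A(75): 142
merge 97 and 142: 239
Each symbol's bit-cost is frequency × depth; summing gives 545 bits (equivalently 67 + 97 + 142 + 239).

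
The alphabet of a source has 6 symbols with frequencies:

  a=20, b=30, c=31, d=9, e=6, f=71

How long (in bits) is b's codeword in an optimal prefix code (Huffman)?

Build the tree from the bottom:
merge e(6) and d(9): 15
merge 15 and a(20): 35
merge b(30) and c(31): 61
merge 35 and 61: 96
merge f(71) and 96: 167
b's leaf is at depth 3, giving a 3-bit codeword.

3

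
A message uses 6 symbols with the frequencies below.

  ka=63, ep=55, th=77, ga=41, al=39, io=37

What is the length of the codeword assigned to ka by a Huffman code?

2

Repeatedly merge the two smallest:
io(37) + al(39) → 76
ga(41) + ep(55) → 96
ka(63) + 76 → 139
th(77) + 96 → 173
139 + 173 → 312
The subtree containing ka is merged 2 times, so code length = 2.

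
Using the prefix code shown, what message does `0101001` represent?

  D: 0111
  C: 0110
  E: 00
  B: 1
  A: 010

ABEB

Read left to right; each codeword is recognised as soon as it completes (prefix code):
  010→A | 1→B | 00→E | 1→B
Decoded message: ABEB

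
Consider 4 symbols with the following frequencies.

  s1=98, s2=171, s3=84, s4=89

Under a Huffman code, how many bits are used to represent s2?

Repeatedly merge the two smallest:
combine s3(84), s4(89) → 173
combine s1(98), s2(171) → 269
combine 173, 269 → 442
s2 sits 2 levels below the root, so its codeword is 2 bits.

2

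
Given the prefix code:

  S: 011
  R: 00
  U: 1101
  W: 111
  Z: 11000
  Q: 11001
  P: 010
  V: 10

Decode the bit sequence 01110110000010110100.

Read left to right; each codeword is recognised as soon as it completes (prefix code):
  011→S | 10→V | 11000→Z | 00→R | 10→V | 1101→U | 00→R
Decoded message: SVZRVUR

SVZRVUR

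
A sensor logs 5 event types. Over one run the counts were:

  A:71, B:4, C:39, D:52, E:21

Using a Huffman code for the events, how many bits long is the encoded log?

Greedily combine the two least-frequent nodes:
combine B(4), E(21) → 25
combine 25, C(39) → 64
combine D(52), 64 → 116
combine A(71), 116 → 187
The encoded length is the sum of every internal node's weight: 25 + 64 + 116 + 187 = 392 bits.

392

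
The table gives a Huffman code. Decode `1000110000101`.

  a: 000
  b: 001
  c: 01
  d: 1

Read left to right; each codeword is recognised as soon as it completes (prefix code):
  1→d | 000→a | 1→d | 1→d | 000→a | 01→c | 01→c
Decoded message: daddacc

daddacc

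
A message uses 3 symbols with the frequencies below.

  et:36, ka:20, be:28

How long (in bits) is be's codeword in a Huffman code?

Repeatedly merge the two smallest:
merge ka(20) and be(28): 48
merge et(36) and 48: 84
be sits 2 levels below the root, so its codeword is 2 bits.

2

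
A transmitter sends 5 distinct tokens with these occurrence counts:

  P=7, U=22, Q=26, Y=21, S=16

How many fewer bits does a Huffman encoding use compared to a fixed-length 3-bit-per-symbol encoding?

Fixed-length: 3 bits × 92 symbols = 276 bits.
Huffman merges:
P(7) + S(16) → 23
Y(21) + U(22) → 43
23 + Q(26) → 49
43 + 49 → 92
Huffman total = 23 + 43 + 49 + 92 = 207 bits.
Saving = 276 − 207 = 69 bits.

69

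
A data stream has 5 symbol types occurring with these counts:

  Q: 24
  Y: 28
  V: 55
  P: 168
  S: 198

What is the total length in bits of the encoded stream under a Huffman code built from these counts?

Merge the two smallest weights repeatedly:
merge Q(24) and Y(28): 52
merge 52 and V(55): 107
merge 107 and P(168): 275
merge S(198) and 275: 473
The encoded length is the sum of every internal node's weight: 52 + 107 + 275 + 473 = 907 bits.

907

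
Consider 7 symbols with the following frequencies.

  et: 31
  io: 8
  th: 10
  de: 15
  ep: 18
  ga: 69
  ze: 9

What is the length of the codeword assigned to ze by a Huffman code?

Build the tree from the bottom:
merge io(8) and ze(9): 17
merge th(10) and de(15): 25
merge 17 and ep(18): 35
merge 25 and et(31): 56
merge 35 and 56: 91
merge ga(69) and 91: 160
ze sits 4 levels below the root, so its codeword is 4 bits.

4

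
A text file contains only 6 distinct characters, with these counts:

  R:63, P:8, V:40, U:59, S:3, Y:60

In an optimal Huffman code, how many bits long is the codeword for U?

2

Build the tree from the bottom:
S(3) + P(8) → 11
11 + V(40) → 51
51 + U(59) → 110
Y(60) + R(63) → 123
110 + 123 → 233
U sits 2 levels below the root, so its codeword is 2 bits.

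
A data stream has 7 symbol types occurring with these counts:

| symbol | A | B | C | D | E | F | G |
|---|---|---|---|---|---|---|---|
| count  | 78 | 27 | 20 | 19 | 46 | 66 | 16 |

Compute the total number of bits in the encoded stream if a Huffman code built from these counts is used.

Merge the two smallest weights repeatedly:
merge G(16) and D(19): 35
merge C(20) and B(27): 47
merge 35 and E(46): 81
merge 47 and F(66): 113
merge A(78) and 81: 159
merge 113 and 159: 272
Total encoded bits = sum of merged weights = 35 + 47 + 81 + 113 + 159 + 272 = 707.

707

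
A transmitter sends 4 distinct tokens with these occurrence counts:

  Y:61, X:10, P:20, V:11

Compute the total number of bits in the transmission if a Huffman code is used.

Merge the two smallest weights repeatedly:
X(10) + V(11) → 21
P(20) + 21 → 41
41 + Y(61) → 102
Total encoded bits = sum of merged weights = 21 + 41 + 102 = 164.

164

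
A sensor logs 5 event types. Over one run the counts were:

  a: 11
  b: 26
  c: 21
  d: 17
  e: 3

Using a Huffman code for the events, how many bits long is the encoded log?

Greedily combine the two least-frequent nodes:
combine e(3), a(11) → 14
combine 14, d(17) → 31
combine c(21), b(26) → 47
combine 31, 47 → 78
Total encoded bits = sum of merged weights = 14 + 31 + 47 + 78 = 170.

170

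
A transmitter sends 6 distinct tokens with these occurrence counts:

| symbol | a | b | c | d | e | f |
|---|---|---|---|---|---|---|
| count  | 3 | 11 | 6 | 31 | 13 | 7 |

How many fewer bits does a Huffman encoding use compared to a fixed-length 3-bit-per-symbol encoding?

Fixed-length: 3 bits × 71 symbols = 213 bits.
Huffman merges:
a(3) + c(6) → 9
f(7) + 9 → 16
b(11) + e(13) → 24
16 + 24 → 40
d(31) + 40 → 71
Huffman total = 9 + 16 + 24 + 40 + 71 = 160 bits.
Saving = 213 − 160 = 53 bits.

53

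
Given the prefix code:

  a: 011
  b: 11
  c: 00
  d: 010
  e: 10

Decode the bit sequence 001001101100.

ceaac

Read left to right; each codeword is recognised as soon as it completes (prefix code):
  00→c | 10→e | 011→a | 011→a | 00→c
Decoded message: ceaac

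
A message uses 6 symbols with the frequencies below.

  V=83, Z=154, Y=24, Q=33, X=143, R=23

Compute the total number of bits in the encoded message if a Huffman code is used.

1047

Merge the two smallest weights repeatedly:
combine R(23), Y(24) → 47
combine Q(33), 47 → 80
combine 80, V(83) → 163
combine X(143), Z(154) → 297
combine 163, 297 → 460
The encoded length is the sum of every internal node's weight: 47 + 80 + 163 + 297 + 460 = 1047 bits.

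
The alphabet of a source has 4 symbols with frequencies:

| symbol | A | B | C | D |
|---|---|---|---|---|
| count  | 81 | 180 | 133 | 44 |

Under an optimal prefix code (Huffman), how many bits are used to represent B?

1

Huffman merges, smallest pair first:
D(44) + A(81) → 125
125 + C(133) → 258
B(180) + 258 → 438
B sits one level below the root: a 1-bit codeword.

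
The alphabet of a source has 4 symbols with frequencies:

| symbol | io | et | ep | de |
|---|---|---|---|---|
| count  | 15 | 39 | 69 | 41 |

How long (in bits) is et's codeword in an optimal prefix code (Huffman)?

Huffman merges, smallest pair first:
merge io(15) and et(39): 54
merge de(41) and 54: 95
merge ep(69) and 95: 164
et's leaf is at depth 3, giving a 3-bit codeword.

3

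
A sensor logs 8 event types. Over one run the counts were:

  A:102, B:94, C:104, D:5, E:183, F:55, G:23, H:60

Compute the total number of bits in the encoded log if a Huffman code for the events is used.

1702

Merge the two smallest weights repeatedly:
combine D(5), G(23) → 28
combine 28, F(55) → 83
combine H(60), 83 → 143
combine B(94), A(102) → 196
combine C(104), 143 → 247
combine E(183), 196 → 379
combine 247, 379 → 626
Total encoded bits = sum of merged weights = 28 + 83 + 143 + 196 + 247 + 379 + 626 = 1702.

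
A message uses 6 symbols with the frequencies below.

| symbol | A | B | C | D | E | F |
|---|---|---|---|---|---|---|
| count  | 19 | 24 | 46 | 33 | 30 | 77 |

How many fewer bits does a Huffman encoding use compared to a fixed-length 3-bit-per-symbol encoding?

123

Fixed-length: 3 bits × 229 symbols = 687 bits.
Huffman merges:
merge A(19) and B(24): 43
merge E(30) and D(33): 63
merge 43 and C(46): 89
merge 63 and F(77): 140
merge 89 and 140: 229
Huffman total = 43 + 63 + 89 + 140 + 229 = 564 bits.
Saving = 687 − 564 = 123 bits.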